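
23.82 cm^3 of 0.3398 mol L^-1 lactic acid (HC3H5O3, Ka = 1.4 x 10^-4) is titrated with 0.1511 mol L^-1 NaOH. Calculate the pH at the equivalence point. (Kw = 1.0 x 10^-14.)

8.44

n(HC3H5O3) = 0.3398 x 0.02382 = 0.008094 mol; V(NaOH) at equivalence = 0.008094/0.1511 = 0.05357 L.
At equivalence all the acid is converted to C3H5O3-; total volume = 0.02382 + 0.05357 = 0.07739 L, so [C3H5O3-] = 0.008094/0.07739 = 0.1046 M.
Kb = Kw/Ka = 1.0e-14 / 1.4 x 10^-4 = 7.14e-11.
[OH^-] = sqrt(Kb x [C3H5O3-]) = sqrt(7.14e-11 x 0.1046) = 2.73e-6 M.
pOH = 5.56, so pH = 14.00 - 5.56 = 8.44.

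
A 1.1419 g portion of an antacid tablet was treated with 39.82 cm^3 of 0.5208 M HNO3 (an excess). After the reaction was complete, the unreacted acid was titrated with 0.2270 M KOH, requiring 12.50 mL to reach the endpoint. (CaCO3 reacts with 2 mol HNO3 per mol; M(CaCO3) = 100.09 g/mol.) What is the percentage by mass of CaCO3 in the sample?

Total n(HNO3) added = 0.5208 x 0.03982 = 0.02074 mol.
n(KOH) used = 0.2270 x 0.01250 = 0.002837 mol, which equals the excess n(HNO3).
So n(HNO3) consumed by the sample = 0.02074 - 0.002837 = 0.01790 mol.
n(CaCO3) = 0.01790 / 2 = 0.008950 mol.
mass CaCO3 = 0.008950 x 100.09 = 0.8958 g, so %CaCO3 = 0.8958/1.1419 x 100 = 78.5%.

78.5%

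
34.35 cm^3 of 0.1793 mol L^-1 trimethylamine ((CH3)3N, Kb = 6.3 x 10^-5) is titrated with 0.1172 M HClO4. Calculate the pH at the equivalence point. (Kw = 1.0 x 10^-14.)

5.47

n((CH3)3N) = 0.1793 x 0.03435 = 0.006159 mol; V(HClO4) at equivalence = 0.006159/0.1172 = 0.05255 L.
At equivalence the base is fully converted to (CH3)3NH+; total volume = 0.08690 L, so [(CH3)3NH+] = 0.006159/0.08690 = 0.07087 M.
Ka((CH3)3NH+) = Kw/Kb = 1.0e-14 / 6.3 x 10^-5 = 1.59e-10.
[H^+] = sqrt(Ka x [(CH3)3NH+]) = sqrt(1.59e-10 x 0.07087) = 3.35e-6 M.
pH = -log(3.35e-6) = 5.47.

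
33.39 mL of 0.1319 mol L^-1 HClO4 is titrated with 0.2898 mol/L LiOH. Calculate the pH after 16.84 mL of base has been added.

11.98

n(acid) = 0.1319 x 0.03339 = 0.004404 mol; n(LiOH) added = 0.2898 x 0.01684 = 0.004880 mol.
Base is in excess by 0.004880 - 0.004404 = 0.0004761 mol in a total volume of 0.05023 L.
[OH^-] = 0.0004761/0.05023 = 0.009478 M, so pOH = 2.02 and pH = 14.00 - 2.02 = 11.98.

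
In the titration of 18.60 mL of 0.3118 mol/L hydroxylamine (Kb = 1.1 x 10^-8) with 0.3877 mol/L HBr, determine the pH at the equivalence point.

n(NH2OH) = 0.3118 x 0.01860 = 0.005799 mol; V(HBr) at equivalence = 0.005799/0.3877 = 0.01496 L.
At equivalence the base is fully converted to NH3OH+; total volume = 0.03356 L, so [NH3OH+] = 0.005799/0.03356 = 0.1728 M.
Ka(NH3OH+) = Kw/Kb = 1.0e-14 / 1.1 x 10^-8 = 9.09e-7.
[H^+] = sqrt(Ka x [NH3OH+]) = sqrt(9.09e-7 x 0.1728) = 0.000396 M.
pH = -log(0.000396) = 3.40.

3.40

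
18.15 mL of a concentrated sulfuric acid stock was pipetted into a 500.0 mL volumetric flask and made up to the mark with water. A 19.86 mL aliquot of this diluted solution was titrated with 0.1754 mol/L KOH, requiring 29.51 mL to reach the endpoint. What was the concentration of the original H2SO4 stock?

3.59 M

n(KOH) = 0.1754 x 0.02951 = 0.005176 mol.
n(H2SO4) in the aliquot = 0.005176 x 1/2 = 0.002588 mol.
[diluted H2SO4] = 0.002588 / 0.01986 = 0.1303 M.
Dilution factor = 500.0/18.15 = 27.55, so [stock] = 0.1303 x 27.55 = 3.59 M.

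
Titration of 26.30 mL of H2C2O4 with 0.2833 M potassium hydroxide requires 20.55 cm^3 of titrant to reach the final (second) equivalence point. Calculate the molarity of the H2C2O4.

0.111 M

n(KOH) = 0.2833 x 0.02055 = 0.005822 mol.
At the final (second) equivalence point, 2 mol OH^- react per mol H2C2O4, so n(H2C2O4) = 0.005822 / 2 = 0.002911 mol.
[H2C2O4] = 0.002911 / 0.02630 L = 0.111 M.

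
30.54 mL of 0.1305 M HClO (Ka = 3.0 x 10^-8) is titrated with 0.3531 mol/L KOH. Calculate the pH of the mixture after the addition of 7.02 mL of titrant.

Initial n(HClO) = 0.1305 x 0.03054 = 0.003985 mol.
n(KOH) added = 0.3531 x 0.007020 = 0.002479 mol, converting that many moles of HClO to ClO-.
Remaining n(HClO) = 0.001507 mol; n(ClO-) = 0.002479 mol.
By Henderson-Hasselbalch, pH = pKa + log([A^-]/[HA]) = 7.52 + log(0.002479/0.001507) = 7.52 + (+0.22) = 7.74.

7.74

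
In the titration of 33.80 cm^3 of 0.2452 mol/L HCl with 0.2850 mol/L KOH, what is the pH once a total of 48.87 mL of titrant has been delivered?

n(acid) = 0.2452 x 0.03380 = 0.008288 mol; n(KOH) added = 0.2850 x 0.04887 = 0.01393 mol.
Base is in excess by 0.01393 - 0.008288 = 0.005640 mol in a total volume of 0.08267 L.
[OH^-] = 0.005640/0.08267 = 0.06823 M, so pOH = 1.17 and pH = 14.00 - 1.17 = 12.83.

12.83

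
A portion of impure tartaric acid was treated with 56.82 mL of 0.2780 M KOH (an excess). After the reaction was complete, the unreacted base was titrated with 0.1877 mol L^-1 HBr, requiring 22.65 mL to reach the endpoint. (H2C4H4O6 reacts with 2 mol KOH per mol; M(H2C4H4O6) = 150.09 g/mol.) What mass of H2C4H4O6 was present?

Total n(KOH) added = 0.2780 x 0.05682 = 0.01580 mol.
n(HBr) used = 0.1877 x 0.02265 = 0.004251 mol, which equals the excess n(KOH).
So n(KOH) consumed by the sample = 0.01580 - 0.004251 = 0.01154 mol.
n(H2C4H4O6) = 0.01154 / 2 = 0.005772 mol.
mass = 0.005772 mol x 150.09 g/mol = 0.866 g.

0.866 g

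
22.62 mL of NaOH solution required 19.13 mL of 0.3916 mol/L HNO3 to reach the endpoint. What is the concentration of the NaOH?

0.331 M

n(HNO3) delivered = 0.3916 x 0.01913 = 0.007491 mol.
For a 1:1 reaction, n(NaOH) = 0.007491 mol.
[NaOH] = 0.007491 mol / 0.02262 L = 0.331 M.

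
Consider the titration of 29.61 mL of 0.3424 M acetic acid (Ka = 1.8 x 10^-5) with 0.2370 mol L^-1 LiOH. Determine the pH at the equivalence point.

8.95

n(CH3COOH) = 0.3424 x 0.02961 = 0.01014 mol; V(LiOH) at equivalence = 0.01014/0.2370 = 0.04278 L.
At equivalence all the acid is converted to CH3COO-; total volume = 0.02961 + 0.04278 = 0.07239 L, so [CH3COO-] = 0.01014/0.07239 = 0.1401 M.
Kb = Kw/Ka = 1.0e-14 / 1.8 x 10^-5 = 5.56e-10.
[OH^-] = sqrt(Kb x [CH3COO-]) = sqrt(5.56e-10 x 0.1401) = 8.82e-6 M.
pOH = 5.05, so pH = 14.00 - 5.05 = 8.95.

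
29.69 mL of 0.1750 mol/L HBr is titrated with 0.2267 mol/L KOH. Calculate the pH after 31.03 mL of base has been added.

n(acid) = 0.1750 x 0.02969 = 0.005196 mol; n(KOH) added = 0.2267 x 0.03103 = 0.007035 mol.
Base is in excess by 0.007035 - 0.005196 = 0.001839 mol in a total volume of 0.06072 L.
[OH^-] = 0.001839/0.06072 = 0.03028 M, so pOH = 1.52 and pH = 14.00 - 1.52 = 12.48.

12.48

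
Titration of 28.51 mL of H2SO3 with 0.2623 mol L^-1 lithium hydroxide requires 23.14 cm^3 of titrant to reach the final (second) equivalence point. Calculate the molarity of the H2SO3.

0.106 M

n(LiOH) = 0.2623 x 0.02314 = 0.006070 mol.
At the final (second) equivalence point, 2 mol OH^- react per mol H2SO3, so n(H2SO3) = 0.006070 / 2 = 0.003035 mol.
[H2SO3] = 0.003035 / 0.02851 L = 0.106 M.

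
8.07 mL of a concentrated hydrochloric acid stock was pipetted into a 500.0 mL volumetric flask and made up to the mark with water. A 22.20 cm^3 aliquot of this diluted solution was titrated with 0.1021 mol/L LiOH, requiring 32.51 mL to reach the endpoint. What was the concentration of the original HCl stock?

9.26 M

n(LiOH) = 0.1021 x 0.03251 = 0.003319 mol.
n(HCl) in the aliquot = 0.003319 mol.
[diluted HCl] = 0.003319 / 0.02220 = 0.1495 M.
Dilution factor = 500.0/8.070 = 61.96, so [stock] = 0.1495 x 61.96 = 9.26 M.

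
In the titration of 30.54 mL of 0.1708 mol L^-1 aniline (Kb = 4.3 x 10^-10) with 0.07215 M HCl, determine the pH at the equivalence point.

2.96

n(C6H5NH2) = 0.1708 x 0.03054 = 0.005216 mol; V(HCl) at equivalence = 0.005216/0.07215 = 0.07230 L.
At equivalence the base is fully converted to C6H5NH3+; total volume = 0.1028 L, so [C6H5NH3+] = 0.005216/0.1028 = 0.05072 M.
Ka(C6H5NH3+) = Kw/Kb = 1.0e-14 / 4.3 x 10^-10 = 2.33e-5.
[H^+] = sqrt(Ka x [C6H5NH3+]) = sqrt(2.33e-5 x 0.05072) = 0.00109 M.
pH = -log(0.00109) = 2.96.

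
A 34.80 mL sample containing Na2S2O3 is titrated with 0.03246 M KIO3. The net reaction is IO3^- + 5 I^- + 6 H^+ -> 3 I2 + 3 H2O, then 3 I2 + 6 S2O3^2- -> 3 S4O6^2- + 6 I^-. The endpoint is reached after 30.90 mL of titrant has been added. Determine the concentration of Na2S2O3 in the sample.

n(KIO3) = 0.03246 x 0.03090 = 0.001003 mol.
From the balanced equation, 1 mol KIO3 reacts with 6 mol Na2S2O3, so n(Na2S2O3) = 0.001003 x 6/1 = 0.006018 mol.
[Na2S2O3] = 0.006018 / 0.03480 L = 0.173 M.

0.173 M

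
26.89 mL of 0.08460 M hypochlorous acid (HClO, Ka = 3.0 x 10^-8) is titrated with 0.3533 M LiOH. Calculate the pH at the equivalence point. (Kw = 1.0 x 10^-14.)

n(HClO) = 0.08460 x 0.02689 = 0.002275 mol; V(LiOH) at equivalence = 0.002275/0.3533 = 0.006439 L.
At equivalence all the acid is converted to ClO-; total volume = 0.02689 + 0.006439 = 0.03333 L, so [ClO-] = 0.002275/0.03333 = 0.06826 M.
Kb = Kw/Ka = 1.0e-14 / 3.0 x 10^-8 = 3.33e-7.
[OH^-] = sqrt(Kb x [ClO-]) = sqrt(3.33e-7 x 0.06826) = 0.000151 M.
pOH = 3.82, so pH = 14.00 - 3.82 = 10.18.

10.18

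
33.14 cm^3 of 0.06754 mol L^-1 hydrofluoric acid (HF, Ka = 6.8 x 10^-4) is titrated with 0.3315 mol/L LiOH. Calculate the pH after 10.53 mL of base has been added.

n(acid) = 0.06754 x 0.03314 = 0.002238 mol; n(LiOH) added = 0.3315 x 0.01053 = 0.003491 mol.
Base is in excess by 0.003491 - 0.002238 = 0.001252 mol in a total volume of 0.04367 L.
[OH^-] = 0.001252/0.04367 = 0.02868 M, so pOH = 1.54 and pH = 14.00 - 1.54 = 12.46.

12.46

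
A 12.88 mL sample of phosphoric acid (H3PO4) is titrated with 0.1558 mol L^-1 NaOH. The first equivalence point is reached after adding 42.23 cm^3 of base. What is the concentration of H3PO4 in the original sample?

0.511 M

n(NaOH) = 0.1558 x 0.04223 = 0.006579 mol.
At the first equivalence point, 1 mol OH^- react per mol H3PO4, so n(H3PO4) = 0.006579 / 1 = 0.006579 mol.
[H3PO4] = 0.006579 / 0.01288 L = 0.511 M.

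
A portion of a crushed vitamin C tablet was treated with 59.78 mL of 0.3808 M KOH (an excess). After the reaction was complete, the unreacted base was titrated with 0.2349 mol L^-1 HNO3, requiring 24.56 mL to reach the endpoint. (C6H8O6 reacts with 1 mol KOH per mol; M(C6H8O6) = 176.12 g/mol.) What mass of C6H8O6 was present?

Total n(KOH) added = 0.3808 x 0.05978 = 0.02276 mol.
n(HNO3) used = 0.2349 x 0.02456 = 0.005769 mol, which equals the excess n(KOH).
So n(KOH) consumed by the sample = 0.02276 - 0.005769 = 0.01700 mol.
n(C6H8O6) = 0.01700 / 1 = 0.01700 mol.
mass = 0.01700 mol x 176.12 g/mol = 2.99 g.

2.99 g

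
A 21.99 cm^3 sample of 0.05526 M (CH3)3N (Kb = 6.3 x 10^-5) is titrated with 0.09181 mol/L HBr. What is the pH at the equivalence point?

5.63

n((CH3)3N) = 0.05526 x 0.02199 = 0.001215 mol; V(HBr) at equivalence = 0.001215/0.09181 = 0.01324 L.
At equivalence the base is fully converted to (CH3)3NH+; total volume = 0.03523 L, so [(CH3)3NH+] = 0.001215/0.03523 = 0.03450 M.
Ka((CH3)3NH+) = Kw/Kb = 1.0e-14 / 6.3 x 10^-5 = 1.59e-10.
[H^+] = sqrt(Ka x [(CH3)3NH+]) = sqrt(1.59e-10 x 0.03450) = 2.34e-6 M.
pH = -log(2.34e-6) = 5.63.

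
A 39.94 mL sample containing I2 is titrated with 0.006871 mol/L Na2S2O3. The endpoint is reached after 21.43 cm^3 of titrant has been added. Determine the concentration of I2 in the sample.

n(Na2S2O3) = 0.006871 x 0.02143 = 0.0001472 mol.
From the balanced equation, 2 mol Na2S2O3 reacts with 1 mol I2, so n(I2) = 0.0001472 x 1/2 = 7.362e-5 mol.
[I2] = 7.362e-5 / 0.03994 L = 0.00184 M.

0.00184 M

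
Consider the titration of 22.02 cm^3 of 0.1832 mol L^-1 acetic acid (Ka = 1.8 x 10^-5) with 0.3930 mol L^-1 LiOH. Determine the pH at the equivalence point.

8.92

n(CH3COOH) = 0.1832 x 0.02202 = 0.004034 mol; V(LiOH) at equivalence = 0.004034/0.3930 = 0.01026 L.
At equivalence all the acid is converted to CH3COO-; total volume = 0.02202 + 0.01026 = 0.03228 L, so [CH3COO-] = 0.004034/0.03228 = 0.1250 M.
Kb = Kw/Ka = 1.0e-14 / 1.8 x 10^-5 = 5.56e-10.
[OH^-] = sqrt(Kb x [CH3COO-]) = sqrt(5.56e-10 x 0.1250) = 8.33e-6 M.
pOH = 5.08, so pH = 14.00 - 5.08 = 8.92.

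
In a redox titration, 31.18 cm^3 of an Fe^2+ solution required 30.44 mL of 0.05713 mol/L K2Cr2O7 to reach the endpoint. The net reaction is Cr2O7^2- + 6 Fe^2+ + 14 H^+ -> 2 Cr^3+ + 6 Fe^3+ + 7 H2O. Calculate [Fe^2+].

0.335 M

n(K2Cr2O7) = 0.05713 x 0.03044 = 0.001739 mol.
From the balanced equation, 1 mol K2Cr2O7 reacts with 6 mol Fe^2+, so n(Fe^2+) = 0.001739 x 6/1 = 0.01043 mol.
[Fe^2+] = 0.01043 / 0.03118 L = 0.335 M.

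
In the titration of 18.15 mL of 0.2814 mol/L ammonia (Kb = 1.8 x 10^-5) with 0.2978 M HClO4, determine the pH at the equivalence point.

5.05

n(NH3) = 0.2814 x 0.01815 = 0.005107 mol; V(HClO4) at equivalence = 0.005107/0.2978 = 0.01715 L.
At equivalence the base is fully converted to NH4+; total volume = 0.03530 L, so [NH4+] = 0.005107/0.03530 = 0.1447 M.
Ka(NH4+) = Kw/Kb = 1.0e-14 / 1.8 x 10^-5 = 5.56e-10.
[H^+] = sqrt(Ka x [NH4+]) = sqrt(5.56e-10 x 0.1447) = 8.97e-6 M.
pH = -log(8.97e-6) = 5.05.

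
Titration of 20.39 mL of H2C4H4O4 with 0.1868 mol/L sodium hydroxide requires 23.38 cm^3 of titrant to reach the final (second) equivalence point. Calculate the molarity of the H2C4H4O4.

0.107 M

n(NaOH) = 0.1868 x 0.02338 = 0.004367 mol.
At the final (second) equivalence point, 2 mol OH^- react per mol H2C4H4O4, so n(H2C4H4O4) = 0.004367 / 2 = 0.002184 mol.
[H2C4H4O4] = 0.002184 / 0.02039 L = 0.107 M.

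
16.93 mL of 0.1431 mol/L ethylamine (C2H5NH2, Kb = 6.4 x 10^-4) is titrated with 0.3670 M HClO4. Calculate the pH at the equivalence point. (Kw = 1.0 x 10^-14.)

5.90

n(C2H5NH2) = 0.1431 x 0.01693 = 0.002423 mol; V(HClO4) at equivalence = 0.002423/0.3670 = 0.006601 L.
At equivalence the base is fully converted to C2H5NH3+; total volume = 0.02353 L, so [C2H5NH3+] = 0.002423/0.02353 = 0.1030 M.
Ka(C2H5NH3+) = Kw/Kb = 1.0e-14 / 6.4 x 10^-4 = 1.56e-11.
[H^+] = sqrt(Ka x [C2H5NH3+]) = sqrt(1.56e-11 x 0.1030) = 1.27e-6 M.
pH = -log(1.27e-6) = 5.90.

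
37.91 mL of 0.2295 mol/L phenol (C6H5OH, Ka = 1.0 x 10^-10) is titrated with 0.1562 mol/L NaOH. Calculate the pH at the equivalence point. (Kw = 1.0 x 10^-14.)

11.48

n(C6H5OH) = 0.2295 x 0.03791 = 0.008700 mol; V(NaOH) at equivalence = 0.008700/0.1562 = 0.05570 L.
At equivalence all the acid is converted to C6H5O-; total volume = 0.03791 + 0.05570 = 0.09361 L, so [C6H5O-] = 0.008700/0.09361 = 0.09294 M.
Kb = Kw/Ka = 1.0e-14 / 1.0 x 10^-10 = 0.000100.
[OH^-] = sqrt(Kb x [C6H5O-]) = sqrt(0.000100 x 0.09294) = 0.00305 M.
pOH = 2.52, so pH = 14.00 - 2.52 = 11.48.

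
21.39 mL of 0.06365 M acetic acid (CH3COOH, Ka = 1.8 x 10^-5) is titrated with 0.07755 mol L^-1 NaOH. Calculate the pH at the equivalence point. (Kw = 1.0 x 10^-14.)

n(CH3COOH) = 0.06365 x 0.02139 = 0.001361 mol; V(NaOH) at equivalence = 0.001361/0.07755 = 0.01756 L.
At equivalence all the acid is converted to CH3COO-; total volume = 0.02139 + 0.01756 = 0.03895 L, so [CH3COO-] = 0.001361/0.03895 = 0.03496 M.
Kb = Kw/Ka = 1.0e-14 / 1.8 x 10^-5 = 5.56e-10.
[OH^-] = sqrt(Kb x [CH3COO-]) = sqrt(5.56e-10 x 0.03496) = 4.41e-6 M.
pOH = 5.36, so pH = 14.00 - 5.36 = 8.64.

8.64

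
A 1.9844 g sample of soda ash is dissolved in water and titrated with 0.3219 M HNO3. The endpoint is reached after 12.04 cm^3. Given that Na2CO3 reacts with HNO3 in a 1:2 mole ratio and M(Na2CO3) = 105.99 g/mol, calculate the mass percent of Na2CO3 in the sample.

n(HNO3) = 0.3219 x 0.01204 = 0.003876 mol.
n(Na2CO3) = 0.003876 / 2 = 0.001938 mol.
mass of Na2CO3 = 0.001938 x 105.99 = 0.2054 g.
% purity = 0.2054 / 1.9844 x 100 = 10.4%.

10.4%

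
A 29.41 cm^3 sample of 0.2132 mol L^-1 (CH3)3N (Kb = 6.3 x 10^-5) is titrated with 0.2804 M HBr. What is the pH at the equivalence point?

n((CH3)3N) = 0.2132 x 0.02941 = 0.006270 mol; V(HBr) at equivalence = 0.006270/0.2804 = 0.02236 L.
At equivalence the base is fully converted to (CH3)3NH+; total volume = 0.05177 L, so [(CH3)3NH+] = 0.006270/0.05177 = 0.1211 M.
Ka((CH3)3NH+) = Kw/Kb = 1.0e-14 / 6.3 x 10^-5 = 1.59e-10.
[H^+] = sqrt(Ka x [(CH3)3NH+]) = sqrt(1.59e-10 x 0.1211) = 4.38e-6 M.
pH = -log(4.38e-6) = 5.36.

5.36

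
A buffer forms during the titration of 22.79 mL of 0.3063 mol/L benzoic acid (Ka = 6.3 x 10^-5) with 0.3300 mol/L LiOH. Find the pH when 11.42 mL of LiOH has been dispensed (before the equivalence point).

Initial n(C6H5COOH) = 0.3063 x 0.02279 = 0.006981 mol.
n(LiOH) added = 0.3300 x 0.01142 = 0.003769 mol, converting that many moles of C6H5COOH to C6H5COO-.
Remaining n(C6H5COOH) = 0.003212 mol; n(C6H5COO-) = 0.003769 mol.
By Henderson-Hasselbalch, pH = pKa + log([A^-]/[HA]) = 4.20 + log(0.003769/0.003212) = 4.20 + (+0.07) = 4.27.

4.27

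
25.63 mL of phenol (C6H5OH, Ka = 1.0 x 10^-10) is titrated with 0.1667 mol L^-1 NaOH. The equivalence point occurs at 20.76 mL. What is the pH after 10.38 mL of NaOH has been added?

10.38 mL is exactly half the equivalence volume (20.76/2), i.e. the half-equivalence point.
There, n(HA) = n(A^-), so pH = pKa = -log(1.0 x 10^-10) = 10.00.

10.00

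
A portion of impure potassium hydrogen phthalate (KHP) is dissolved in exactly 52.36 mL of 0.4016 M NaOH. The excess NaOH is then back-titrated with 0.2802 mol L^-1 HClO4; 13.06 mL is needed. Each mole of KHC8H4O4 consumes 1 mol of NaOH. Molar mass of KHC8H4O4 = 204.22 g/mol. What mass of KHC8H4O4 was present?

Total n(NaOH) added = 0.4016 x 0.05236 = 0.02103 mol.
n(HClO4) used = 0.2802 x 0.01306 = 0.003659 mol, which equals the excess n(NaOH).
So n(NaOH) consumed by the sample = 0.02103 - 0.003659 = 0.01737 mol.
n(KHC8H4O4) = 0.01737 / 1 = 0.01737 mol.
mass = 0.01737 mol x 204.22 g/mol = 3.55 g.

3.55 g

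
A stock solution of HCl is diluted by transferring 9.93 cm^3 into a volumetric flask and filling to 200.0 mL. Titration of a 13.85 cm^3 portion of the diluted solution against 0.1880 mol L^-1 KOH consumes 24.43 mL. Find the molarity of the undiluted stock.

n(KOH) = 0.1880 x 0.02443 = 0.004593 mol.
n(HCl) in the aliquot = 0.004593 mol.
[diluted HCl] = 0.004593 / 0.01385 = 0.3316 M.
Dilution factor = 200.0/9.930 = 20.14, so [stock] = 0.3316 x 20.14 = 6.68 M.

6.68 M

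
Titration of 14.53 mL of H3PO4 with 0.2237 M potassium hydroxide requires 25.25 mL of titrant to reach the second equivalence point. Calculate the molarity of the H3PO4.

0.194 M

n(KOH) = 0.2237 x 0.02525 = 0.005648 mol.
At the second equivalence point, 2 mol OH^- react per mol H3PO4, so n(H3PO4) = 0.005648 / 2 = 0.002824 mol.
[H3PO4] = 0.002824 / 0.01453 L = 0.194 M.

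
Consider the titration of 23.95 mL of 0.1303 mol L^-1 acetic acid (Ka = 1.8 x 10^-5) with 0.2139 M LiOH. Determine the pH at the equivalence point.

n(CH3COOH) = 0.1303 x 0.02395 = 0.003121 mol; V(LiOH) at equivalence = 0.003121/0.2139 = 0.01459 L.
At equivalence all the acid is converted to CH3COO-; total volume = 0.02395 + 0.01459 = 0.03854 L, so [CH3COO-] = 0.003121/0.03854 = 0.08097 M.
Kb = Kw/Ka = 1.0e-14 / 1.8 x 10^-5 = 5.56e-10.
[OH^-] = sqrt(Kb x [CH3COO-]) = sqrt(5.56e-10 x 0.08097) = 6.71e-6 M.
pOH = 5.17, so pH = 14.00 - 5.17 = 8.83.

8.83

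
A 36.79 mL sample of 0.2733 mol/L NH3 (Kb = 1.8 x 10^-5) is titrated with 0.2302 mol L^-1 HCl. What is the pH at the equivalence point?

5.08

n(NH3) = 0.2733 x 0.03679 = 0.01005 mol; V(HCl) at equivalence = 0.01005/0.2302 = 0.04368 L.
At equivalence the base is fully converted to NH4+; total volume = 0.08047 L, so [NH4+] = 0.01005/0.08047 = 0.1250 M.
Ka(NH4+) = Kw/Kb = 1.0e-14 / 1.8 x 10^-5 = 5.56e-10.
[H^+] = sqrt(Ka x [NH4+]) = sqrt(5.56e-10 x 0.1250) = 8.33e-6 M.
pH = -log(8.33e-6) = 5.08.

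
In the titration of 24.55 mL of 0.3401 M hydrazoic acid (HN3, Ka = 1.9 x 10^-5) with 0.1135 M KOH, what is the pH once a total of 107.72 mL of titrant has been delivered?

12.47

n(acid) = 0.3401 x 0.02455 = 0.008349 mol; n(KOH) added = 0.1135 x 0.1077 = 0.01223 mol.
Base is in excess by 0.01223 - 0.008349 = 0.003877 mol in a total volume of 0.1323 L.
[OH^-] = 0.003877/0.1323 = 0.02931 M, so pOH = 1.53 and pH = 14.00 - 1.53 = 12.47.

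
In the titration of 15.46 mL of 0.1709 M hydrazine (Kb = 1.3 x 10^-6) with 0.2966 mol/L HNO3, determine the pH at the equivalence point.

n(N2H4) = 0.1709 x 0.01546 = 0.002642 mol; V(HNO3) at equivalence = 0.002642/0.2966 = 0.008908 L.
At equivalence the base is fully converted to N2H5+; total volume = 0.02437 L, so [N2H5+] = 0.002642/0.02437 = 0.1084 M.
Ka(N2H5+) = Kw/Kb = 1.0e-14 / 1.3 x 10^-6 = 7.69e-9.
[H^+] = sqrt(Ka x [N2H5+]) = sqrt(7.69e-9 x 0.1084) = 2.89e-5 M.
pH = -log(2.89e-5) = 4.54.

4.54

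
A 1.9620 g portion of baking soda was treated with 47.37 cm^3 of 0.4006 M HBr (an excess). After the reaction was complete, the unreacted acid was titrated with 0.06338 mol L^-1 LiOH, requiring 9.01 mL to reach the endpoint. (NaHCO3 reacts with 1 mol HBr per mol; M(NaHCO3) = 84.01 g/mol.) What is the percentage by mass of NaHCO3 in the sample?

78.8%

Total n(HBr) added = 0.4006 x 0.04737 = 0.01898 mol.
n(LiOH) used = 0.06338 x 0.009010 = 0.0005711 mol, which equals the excess n(HBr).
So n(HBr) consumed by the sample = 0.01898 - 0.0005711 = 0.01841 mol.
n(NaHCO3) = 0.01841 / 1 = 0.01841 mol.
mass NaHCO3 = 0.01841 x 84.01 = 1.546 g, so %NaHCO3 = 1.546/1.9620 x 100 = 78.8%.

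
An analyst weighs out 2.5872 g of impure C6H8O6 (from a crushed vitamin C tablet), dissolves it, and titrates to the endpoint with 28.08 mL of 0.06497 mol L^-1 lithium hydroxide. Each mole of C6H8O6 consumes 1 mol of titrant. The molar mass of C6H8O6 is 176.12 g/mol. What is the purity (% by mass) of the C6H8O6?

n(LiOH) = 0.06497 x 0.02808 = 0.001824 mol.
n(C6H8O6) = 0.001824 / 1 = 0.001824 mol.
mass of C6H8O6 = 0.001824 x 176.12 = 0.3213 g.
% purity = 0.3213 / 2.5872 x 100 = 12.4%.

12.4%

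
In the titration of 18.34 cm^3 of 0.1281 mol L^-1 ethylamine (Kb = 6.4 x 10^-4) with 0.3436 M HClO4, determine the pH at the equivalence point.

n(C2H5NH2) = 0.1281 x 0.01834 = 0.002349 mol; V(HClO4) at equivalence = 0.002349/0.3436 = 0.006837 L.
At equivalence the base is fully converted to C2H5NH3+; total volume = 0.02518 L, so [C2H5NH3+] = 0.002349/0.02518 = 0.09331 M.
Ka(C2H5NH3+) = Kw/Kb = 1.0e-14 / 6.4 x 10^-4 = 1.56e-11.
[H^+] = sqrt(Ka x [C2H5NH3+]) = sqrt(1.56e-11 x 0.09331) = 1.21e-6 M.
pH = -log(1.21e-6) = 5.92.

5.92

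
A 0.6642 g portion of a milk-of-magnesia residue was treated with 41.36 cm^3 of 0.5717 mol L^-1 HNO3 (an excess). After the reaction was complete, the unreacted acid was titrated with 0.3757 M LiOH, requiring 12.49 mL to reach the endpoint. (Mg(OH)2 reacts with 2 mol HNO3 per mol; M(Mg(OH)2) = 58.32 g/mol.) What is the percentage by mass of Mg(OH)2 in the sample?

Total n(HNO3) added = 0.5717 x 0.04136 = 0.02365 mol.
n(LiOH) used = 0.3757 x 0.01249 = 0.004692 mol, which equals the excess n(HNO3).
So n(HNO3) consumed by the sample = 0.02365 - 0.004692 = 0.01895 mol.
n(Mg(OH)2) = 0.01895 / 2 = 0.009477 mol.
mass Mg(OH)2 = 0.009477 x 58.32 = 0.5527 g, so %Mg(OH)2 = 0.5527/0.6642 x 100 = 83.2%.

83.2%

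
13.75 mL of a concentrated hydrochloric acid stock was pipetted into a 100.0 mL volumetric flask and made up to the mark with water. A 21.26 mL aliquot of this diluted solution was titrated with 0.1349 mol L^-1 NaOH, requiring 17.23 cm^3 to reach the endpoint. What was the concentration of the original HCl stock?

0.795 M

n(NaOH) = 0.1349 x 0.01723 = 0.002324 mol.
n(HCl) in the aliquot = 0.002324 mol.
[diluted HCl] = 0.002324 / 0.02126 = 0.1093 M.
Dilution factor = 100.0/13.75 = 7.273, so [stock] = 0.1093 x 7.273 = 0.795 M.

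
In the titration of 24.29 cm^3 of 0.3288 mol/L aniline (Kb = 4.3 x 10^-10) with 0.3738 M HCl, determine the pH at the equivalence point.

n(C6H5NH2) = 0.3288 x 0.02429 = 0.007987 mol; V(HCl) at equivalence = 0.007987/0.3738 = 0.02137 L.
At equivalence the base is fully converted to C6H5NH3+; total volume = 0.04566 L, so [C6H5NH3+] = 0.007987/0.04566 = 0.1749 M.
Ka(C6H5NH3+) = Kw/Kb = 1.0e-14 / 4.3 x 10^-10 = 2.33e-5.
[H^+] = sqrt(Ka x [C6H5NH3+]) = sqrt(2.33e-5 x 0.1749) = 0.00202 M.
pH = -log(0.00202) = 2.70.

2.70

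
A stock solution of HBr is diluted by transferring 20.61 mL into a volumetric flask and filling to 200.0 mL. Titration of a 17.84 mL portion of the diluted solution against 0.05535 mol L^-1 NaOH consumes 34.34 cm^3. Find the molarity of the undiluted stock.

n(NaOH) = 0.05535 x 0.03434 = 0.001901 mol.
n(HBr) in the aliquot = 0.001901 mol.
[diluted HBr] = 0.001901 / 0.01784 = 0.1065 M.
Dilution factor = 200.0/20.61 = 9.704, so [stock] = 0.1065 x 9.704 = 1.03 M.

1.03 M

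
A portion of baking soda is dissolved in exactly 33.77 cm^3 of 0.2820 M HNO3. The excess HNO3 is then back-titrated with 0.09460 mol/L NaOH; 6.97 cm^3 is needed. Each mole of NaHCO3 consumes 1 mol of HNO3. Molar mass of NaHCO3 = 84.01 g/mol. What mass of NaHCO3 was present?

Total n(HNO3) added = 0.2820 x 0.03377 = 0.009523 mol.
n(NaOH) used = 0.09460 x 0.006970 = 0.0006594 mol, which equals the excess n(HNO3).
So n(HNO3) consumed by the sample = 0.009523 - 0.0006594 = 0.008864 mol.
n(NaHCO3) = 0.008864 / 1 = 0.008864 mol.
mass = 0.008864 mol x 84.01 g/mol = 0.745 g.

0.745 g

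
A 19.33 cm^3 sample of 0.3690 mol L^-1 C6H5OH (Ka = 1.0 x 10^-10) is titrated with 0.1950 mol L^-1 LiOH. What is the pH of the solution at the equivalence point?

n(C6H5OH) = 0.3690 x 0.01933 = 0.007133 mol; V(LiOH) at equivalence = 0.007133/0.1950 = 0.03658 L.
At equivalence all the acid is converted to C6H5O-; total volume = 0.01933 + 0.03658 = 0.05591 L, so [C6H5O-] = 0.007133/0.05591 = 0.1276 M.
Kb = Kw/Ka = 1.0e-14 / 1.0 x 10^-10 = 0.000100.
[OH^-] = sqrt(Kb x [C6H5O-]) = sqrt(0.000100 x 0.1276) = 0.00357 M.
pOH = 2.45, so pH = 14.00 - 2.45 = 11.55.

11.55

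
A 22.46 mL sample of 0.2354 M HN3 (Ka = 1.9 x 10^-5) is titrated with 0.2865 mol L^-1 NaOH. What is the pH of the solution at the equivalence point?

n(HN3) = 0.2354 x 0.02246 = 0.005287 mol; V(NaOH) at equivalence = 0.005287/0.2865 = 0.01845 L.
At equivalence all the acid is converted to N3-; total volume = 0.02246 + 0.01845 = 0.04091 L, so [N3-] = 0.005287/0.04091 = 0.1292 M.
Kb = Kw/Ka = 1.0e-14 / 1.9 x 10^-5 = 5.26e-10.
[OH^-] = sqrt(Kb x [N3-]) = sqrt(5.26e-10 x 0.1292) = 8.25e-6 M.
pOH = 5.08, so pH = 14.00 - 5.08 = 8.92.

8.92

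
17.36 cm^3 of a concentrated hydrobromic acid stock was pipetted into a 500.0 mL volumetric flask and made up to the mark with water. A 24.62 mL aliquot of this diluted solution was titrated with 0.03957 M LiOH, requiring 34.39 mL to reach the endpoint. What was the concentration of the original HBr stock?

n(LiOH) = 0.03957 x 0.03439 = 0.001361 mol.
n(HBr) in the aliquot = 0.001361 mol.
[diluted HBr] = 0.001361 / 0.02462 = 0.05527 M.
Dilution factor = 500.0/17.36 = 28.80, so [stock] = 0.05527 x 28.80 = 1.59 M.

1.59 M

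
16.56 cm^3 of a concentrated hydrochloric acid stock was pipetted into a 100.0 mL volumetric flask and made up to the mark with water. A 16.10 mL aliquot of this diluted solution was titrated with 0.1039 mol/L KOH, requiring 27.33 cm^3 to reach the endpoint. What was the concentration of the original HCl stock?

1.07 M

n(KOH) = 0.1039 x 0.02733 = 0.002840 mol.
n(HCl) in the aliquot = 0.002840 mol.
[diluted HCl] = 0.002840 / 0.01610 = 0.1764 M.
Dilution factor = 100.0/16.56 = 6.039, so [stock] = 0.1764 x 6.039 = 1.07 M.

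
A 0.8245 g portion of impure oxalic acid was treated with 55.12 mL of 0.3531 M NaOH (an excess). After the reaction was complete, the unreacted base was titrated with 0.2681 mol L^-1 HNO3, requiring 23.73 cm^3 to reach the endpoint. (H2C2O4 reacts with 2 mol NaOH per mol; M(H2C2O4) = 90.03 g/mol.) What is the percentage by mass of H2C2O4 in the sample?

Total n(NaOH) added = 0.3531 x 0.05512 = 0.01946 mol.
n(HNO3) used = 0.2681 x 0.02373 = 0.006362 mol, which equals the excess n(NaOH).
So n(NaOH) consumed by the sample = 0.01946 - 0.006362 = 0.01310 mol.
n(H2C2O4) = 0.01310 / 2 = 0.006550 mol.
mass H2C2O4 = 0.006550 x 90.03 = 0.5897 g, so %H2C2O4 = 0.5897/0.8245 x 100 = 71.5%.

71.5%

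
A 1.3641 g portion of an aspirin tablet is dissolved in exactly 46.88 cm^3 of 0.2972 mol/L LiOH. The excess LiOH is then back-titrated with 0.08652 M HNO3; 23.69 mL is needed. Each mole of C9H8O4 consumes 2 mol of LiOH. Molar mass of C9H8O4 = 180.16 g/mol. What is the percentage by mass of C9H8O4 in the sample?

78.5%

Total n(LiOH) added = 0.2972 x 0.04688 = 0.01393 mol.
n(HNO3) used = 0.08652 x 0.02369 = 0.002050 mol, which equals the excess n(LiOH).
So n(LiOH) consumed by the sample = 0.01393 - 0.002050 = 0.01188 mol.
n(C9H8O4) = 0.01188 / 2 = 0.005942 mol.
mass C9H8O4 = 0.005942 x 180.16 = 1.070 g, so %C9H8O4 = 1.070/1.3641 x 100 = 78.5%.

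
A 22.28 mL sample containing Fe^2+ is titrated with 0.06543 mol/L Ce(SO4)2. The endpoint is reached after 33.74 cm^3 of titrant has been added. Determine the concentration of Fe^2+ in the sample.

0.0991 M

n(Ce(SO4)2) = 0.06543 x 0.03374 = 0.002208 mol.
From the balanced equation, 1 mol Ce(SO4)2 reacts with 1 mol Fe^2+, so n(Fe^2+) = 0.002208 x 1/1 = 0.002208 mol.
[Fe^2+] = 0.002208 / 0.02228 L = 0.0991 M.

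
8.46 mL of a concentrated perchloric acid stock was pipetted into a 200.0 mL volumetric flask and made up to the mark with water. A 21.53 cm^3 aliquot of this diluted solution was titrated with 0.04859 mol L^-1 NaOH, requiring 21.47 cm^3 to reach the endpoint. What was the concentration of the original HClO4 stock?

1.15 M

n(NaOH) = 0.04859 x 0.02147 = 0.001043 mol.
n(HClO4) in the aliquot = 0.001043 mol.
[diluted HClO4] = 0.001043 / 0.02153 = 0.04845 M.
Dilution factor = 200.0/8.460 = 23.64, so [stock] = 0.04845 x 23.64 = 1.15 M.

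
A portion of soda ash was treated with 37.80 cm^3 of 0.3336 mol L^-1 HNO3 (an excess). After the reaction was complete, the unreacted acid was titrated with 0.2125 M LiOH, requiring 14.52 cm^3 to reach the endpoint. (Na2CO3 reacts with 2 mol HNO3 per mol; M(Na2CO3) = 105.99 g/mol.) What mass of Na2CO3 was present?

Total n(HNO3) added = 0.3336 x 0.03780 = 0.01261 mol.
n(LiOH) used = 0.2125 x 0.01452 = 0.003085 mol, which equals the excess n(HNO3).
So n(HNO3) consumed by the sample = 0.01261 - 0.003085 = 0.009525 mol.
n(Na2CO3) = 0.009525 / 2 = 0.004762 mol.
mass = 0.004762 mol x 105.99 g/mol = 0.505 g.

0.505 g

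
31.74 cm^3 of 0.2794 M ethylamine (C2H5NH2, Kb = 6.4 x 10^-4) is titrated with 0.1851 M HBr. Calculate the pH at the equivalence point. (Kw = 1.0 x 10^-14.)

n(C2H5NH2) = 0.2794 x 0.03174 = 0.008868 mol; V(HBr) at equivalence = 0.008868/0.1851 = 0.04791 L.
At equivalence the base is fully converted to C2H5NH3+; total volume = 0.07965 L, so [C2H5NH3+] = 0.008868/0.07965 = 0.1113 M.
Ka(C2H5NH3+) = Kw/Kb = 1.0e-14 / 6.4 x 10^-4 = 1.56e-11.
[H^+] = sqrt(Ka x [C2H5NH3+]) = sqrt(1.56e-11 x 0.1113) = 1.32e-6 M.
pH = -log(1.32e-6) = 5.88.

5.88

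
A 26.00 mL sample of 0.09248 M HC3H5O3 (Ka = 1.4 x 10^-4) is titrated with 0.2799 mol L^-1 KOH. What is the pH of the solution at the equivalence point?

n(HC3H5O3) = 0.09248 x 0.02600 = 0.002404 mol; V(KOH) at equivalence = 0.002404/0.2799 = 0.008590 L.
At equivalence all the acid is converted to C3H5O3-; total volume = 0.02600 + 0.008590 = 0.03459 L, so [C3H5O3-] = 0.002404/0.03459 = 0.06951 M.
Kb = Kw/Ka = 1.0e-14 / 1.4 x 10^-4 = 7.14e-11.
[OH^-] = sqrt(Kb x [C3H5O3-]) = sqrt(7.14e-11 x 0.06951) = 2.23e-6 M.
pOH = 5.65, so pH = 14.00 - 5.65 = 8.35.

8.35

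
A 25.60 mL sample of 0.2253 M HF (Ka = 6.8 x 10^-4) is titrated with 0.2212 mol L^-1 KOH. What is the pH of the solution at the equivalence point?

8.11

n(HF) = 0.2253 x 0.02560 = 0.005768 mol; V(KOH) at equivalence = 0.005768/0.2212 = 0.02607 L.
At equivalence all the acid is converted to F-; total volume = 0.02560 + 0.02607 = 0.05167 L, so [F-] = 0.005768/0.05167 = 0.1116 M.
Kb = Kw/Ka = 1.0e-14 / 6.8 x 10^-4 = 1.47e-11.
[OH^-] = sqrt(Kb x [F-]) = sqrt(1.47e-11 x 0.1116) = 1.28e-6 M.
pOH = 5.89, so pH = 14.00 - 5.89 = 8.11.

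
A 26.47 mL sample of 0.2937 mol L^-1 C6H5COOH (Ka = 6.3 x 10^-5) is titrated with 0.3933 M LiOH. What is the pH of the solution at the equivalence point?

n(C6H5COOH) = 0.2937 x 0.02647 = 0.007774 mol; V(LiOH) at equivalence = 0.007774/0.3933 = 0.01977 L.
At equivalence all the acid is converted to C6H5COO-; total volume = 0.02647 + 0.01977 = 0.04624 L, so [C6H5COO-] = 0.007774/0.04624 = 0.1681 M.
Kb = Kw/Ka = 1.0e-14 / 6.3 x 10^-5 = 1.59e-10.
[OH^-] = sqrt(Kb x [C6H5COO-]) = sqrt(1.59e-10 x 0.1681) = 5.17e-6 M.
pOH = 5.29, so pH = 14.00 - 5.29 = 8.71.

8.71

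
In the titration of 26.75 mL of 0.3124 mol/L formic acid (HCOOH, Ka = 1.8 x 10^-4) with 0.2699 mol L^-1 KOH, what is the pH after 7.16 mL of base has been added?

3.22

Initial n(HCOOH) = 0.3124 x 0.02675 = 0.008357 mol.
n(KOH) added = 0.2699 x 0.007160 = 0.001932 mol, converting that many moles of HCOOH to HCOO-.
Remaining n(HCOOH) = 0.006424 mol; n(HCOO-) = 0.001932 mol.
By Henderson-Hasselbalch, pH = pKa + log([A^-]/[HA]) = 3.74 + log(0.001932/0.006424) = 3.74 + (-0.52) = 3.22.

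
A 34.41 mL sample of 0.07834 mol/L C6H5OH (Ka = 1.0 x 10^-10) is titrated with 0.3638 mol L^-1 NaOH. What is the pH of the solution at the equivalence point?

11.40

n(C6H5OH) = 0.07834 x 0.03441 = 0.002696 mol; V(NaOH) at equivalence = 0.002696/0.3638 = 0.007410 L.
At equivalence all the acid is converted to C6H5O-; total volume = 0.03441 + 0.007410 = 0.04182 L, so [C6H5O-] = 0.002696/0.04182 = 0.06446 M.
Kb = Kw/Ka = 1.0e-14 / 1.0 x 10^-10 = 0.000100.
[OH^-] = sqrt(Kb x [C6H5O-]) = sqrt(0.000100 x 0.06446) = 0.00254 M.
pOH = 2.60, so pH = 14.00 - 2.60 = 11.40.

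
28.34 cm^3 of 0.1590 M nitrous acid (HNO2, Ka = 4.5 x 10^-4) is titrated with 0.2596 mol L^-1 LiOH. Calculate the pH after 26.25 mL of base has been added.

n(acid) = 0.1590 x 0.02834 = 0.004506 mol; n(LiOH) added = 0.2596 x 0.02625 = 0.006814 mol.
Base is in excess by 0.006814 - 0.004506 = 0.002308 mol in a total volume of 0.05459 L.
[OH^-] = 0.002308/0.05459 = 0.04229 M, so pOH = 1.37 and pH = 14.00 - 1.37 = 12.63.

12.63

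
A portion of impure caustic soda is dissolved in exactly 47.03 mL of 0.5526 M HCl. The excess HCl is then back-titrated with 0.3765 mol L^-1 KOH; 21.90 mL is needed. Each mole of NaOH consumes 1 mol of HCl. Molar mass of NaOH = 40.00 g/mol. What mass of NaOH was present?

Total n(HCl) added = 0.5526 x 0.04703 = 0.02599 mol.
n(KOH) used = 0.3765 x 0.02190 = 0.008245 mol, which equals the excess n(HCl).
So n(HCl) consumed by the sample = 0.02599 - 0.008245 = 0.01774 mol.
n(NaOH) = 0.01774 / 1 = 0.01774 mol.
mass = 0.01774 mol x 40.00 g/mol = 0.710 g.

0.710 g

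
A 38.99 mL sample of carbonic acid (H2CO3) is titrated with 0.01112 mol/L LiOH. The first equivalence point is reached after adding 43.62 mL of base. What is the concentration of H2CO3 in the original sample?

0.0124 M

n(LiOH) = 0.01112 x 0.04362 = 0.0004851 mol.
At the first equivalence point, 1 mol OH^- react per mol H2CO3, so n(H2CO3) = 0.0004851 / 1 = 0.0004851 mol.
[H2CO3] = 0.0004851 / 0.03899 L = 0.0124 M.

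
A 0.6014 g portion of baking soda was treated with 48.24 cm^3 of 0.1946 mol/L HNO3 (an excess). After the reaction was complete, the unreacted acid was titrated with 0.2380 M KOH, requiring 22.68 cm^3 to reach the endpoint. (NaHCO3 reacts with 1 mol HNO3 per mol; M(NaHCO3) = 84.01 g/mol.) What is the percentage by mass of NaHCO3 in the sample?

55.7%

Total n(HNO3) added = 0.1946 x 0.04824 = 0.009388 mol.
n(KOH) used = 0.2380 x 0.02268 = 0.005398 mol, which equals the excess n(HNO3).
So n(HNO3) consumed by the sample = 0.009388 - 0.005398 = 0.003990 mol.
n(NaHCO3) = 0.003990 / 1 = 0.003990 mol.
mass NaHCO3 = 0.003990 x 84.01 = 0.3352 g, so %NaHCO3 = 0.3352/0.6014 x 100 = 55.7%.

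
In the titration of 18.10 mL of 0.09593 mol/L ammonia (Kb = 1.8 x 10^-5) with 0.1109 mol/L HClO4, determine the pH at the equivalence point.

5.27

n(NH3) = 0.09593 x 0.01810 = 0.001736 mol; V(HClO4) at equivalence = 0.001736/0.1109 = 0.01566 L.
At equivalence the base is fully converted to NH4+; total volume = 0.03376 L, so [NH4+] = 0.001736/0.03376 = 0.05144 M.
Ka(NH4+) = Kw/Kb = 1.0e-14 / 1.8 x 10^-5 = 5.56e-10.
[H^+] = sqrt(Ka x [NH4+]) = sqrt(5.56e-10 x 0.05144) = 5.35e-6 M.
pH = -log(5.35e-6) = 5.27.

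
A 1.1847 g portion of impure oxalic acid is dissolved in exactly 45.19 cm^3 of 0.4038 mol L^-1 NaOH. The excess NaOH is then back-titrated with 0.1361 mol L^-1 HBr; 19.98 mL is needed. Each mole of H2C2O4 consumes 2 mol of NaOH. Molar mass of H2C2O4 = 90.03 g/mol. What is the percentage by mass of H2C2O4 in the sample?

Total n(NaOH) added = 0.4038 x 0.04519 = 0.01825 mol.
n(HBr) used = 0.1361 x 0.01998 = 0.002719 mol, which equals the excess n(NaOH).
So n(NaOH) consumed by the sample = 0.01825 - 0.002719 = 0.01553 mol.
n(H2C2O4) = 0.01553 / 2 = 0.007764 mol.
mass H2C2O4 = 0.007764 x 90.03 = 0.6990 g, so %H2C2O4 = 0.6990/1.1847 x 100 = 59.0%.

59.0%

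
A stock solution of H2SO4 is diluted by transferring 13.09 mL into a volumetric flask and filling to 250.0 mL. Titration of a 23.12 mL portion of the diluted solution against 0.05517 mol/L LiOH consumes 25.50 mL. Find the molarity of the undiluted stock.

n(LiOH) = 0.05517 x 0.02550 = 0.001407 mol.
n(H2SO4) in the aliquot = 0.001407 x 1/2 = 0.0007034 mol.
[diluted H2SO4] = 0.0007034 / 0.02312 = 0.03042 M.
Dilution factor = 250.0/13.09 = 19.10, so [stock] = 0.03042 x 19.10 = 0.581 M.

0.581 M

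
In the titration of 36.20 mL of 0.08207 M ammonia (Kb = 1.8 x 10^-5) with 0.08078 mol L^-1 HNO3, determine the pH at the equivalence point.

n(NH3) = 0.08207 x 0.03620 = 0.002971 mol; V(HNO3) at equivalence = 0.002971/0.08078 = 0.03678 L.
At equivalence the base is fully converted to NH4+; total volume = 0.07298 L, so [NH4+] = 0.002971/0.07298 = 0.04071 M.
Ka(NH4+) = Kw/Kb = 1.0e-14 / 1.8 x 10^-5 = 5.56e-10.
[H^+] = sqrt(Ka x [NH4+]) = sqrt(5.56e-10 x 0.04071) = 4.76e-6 M.
pH = -log(4.76e-6) = 5.32.

5.32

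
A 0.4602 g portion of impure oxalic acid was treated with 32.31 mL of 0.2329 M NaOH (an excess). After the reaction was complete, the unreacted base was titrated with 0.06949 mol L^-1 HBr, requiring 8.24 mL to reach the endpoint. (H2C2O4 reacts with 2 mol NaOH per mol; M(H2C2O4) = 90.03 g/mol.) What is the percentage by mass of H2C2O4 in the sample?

68.0%

Total n(NaOH) added = 0.2329 x 0.03231 = 0.007525 mol.
n(HBr) used = 0.06949 x 0.008240 = 0.0005726 mol, which equals the excess n(NaOH).
So n(NaOH) consumed by the sample = 0.007525 - 0.0005726 = 0.006952 mol.
n(H2C2O4) = 0.006952 / 2 = 0.003476 mol.
mass H2C2O4 = 0.003476 x 90.03 = 0.3130 g, so %H2C2O4 = 0.3130/0.4602 x 100 = 68.0%.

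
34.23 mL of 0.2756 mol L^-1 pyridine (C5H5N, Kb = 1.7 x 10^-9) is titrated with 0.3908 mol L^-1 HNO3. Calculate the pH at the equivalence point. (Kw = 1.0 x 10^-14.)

n(C5H5N) = 0.2756 x 0.03423 = 0.009434 mol; V(HNO3) at equivalence = 0.009434/0.3908 = 0.02414 L.
At equivalence the base is fully converted to C5H5NH+; total volume = 0.05837 L, so [C5H5NH+] = 0.009434/0.05837 = 0.1616 M.
Ka(C5H5NH+) = Kw/Kb = 1.0e-14 / 1.7 x 10^-9 = 5.88e-6.
[H^+] = sqrt(Ka x [C5H5NH+]) = sqrt(5.88e-6 x 0.1616) = 0.000975 M.
pH = -log(0.000975) = 3.01.

3.01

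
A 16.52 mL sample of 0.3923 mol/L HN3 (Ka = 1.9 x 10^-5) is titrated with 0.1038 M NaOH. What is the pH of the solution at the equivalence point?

8.82

n(HN3) = 0.3923 x 0.01652 = 0.006481 mol; V(NaOH) at equivalence = 0.006481/0.1038 = 0.06244 L.
At equivalence all the acid is converted to N3-; total volume = 0.01652 + 0.06244 = 0.07896 L, so [N3-] = 0.006481/0.07896 = 0.08208 M.
Kb = Kw/Ka = 1.0e-14 / 1.9 x 10^-5 = 5.26e-10.
[OH^-] = sqrt(Kb x [N3-]) = sqrt(5.26e-10 x 0.08208) = 6.57e-6 M.
pOH = 5.18, so pH = 14.00 - 5.18 = 8.82.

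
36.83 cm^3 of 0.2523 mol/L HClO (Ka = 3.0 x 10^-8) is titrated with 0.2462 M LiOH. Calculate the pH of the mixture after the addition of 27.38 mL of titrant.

7.94

Initial n(HClO) = 0.2523 x 0.03683 = 0.009292 mol.
n(LiOH) added = 0.2462 x 0.02738 = 0.006741 mol, converting that many moles of HClO to ClO-.
Remaining n(HClO) = 0.002551 mol; n(ClO-) = 0.006741 mol.
By Henderson-Hasselbalch, pH = pKa + log([A^-]/[HA]) = 7.52 + log(0.006741/0.002551) = 7.52 + (+0.42) = 7.94.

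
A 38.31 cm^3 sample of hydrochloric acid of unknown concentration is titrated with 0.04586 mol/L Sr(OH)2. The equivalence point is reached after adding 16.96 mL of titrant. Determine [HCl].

n(Sr(OH)2) delivered = 0.04586 x 0.01696 = 0.0007778 mol.
The reaction is 2 HCl + 1 Sr(OH)2, so n(HCl) = 0.0007778 x 2/1 = 0.001556 mol.
[HCl] = 0.001556 mol / 0.03831 L = 0.0406 M.

0.0406 M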